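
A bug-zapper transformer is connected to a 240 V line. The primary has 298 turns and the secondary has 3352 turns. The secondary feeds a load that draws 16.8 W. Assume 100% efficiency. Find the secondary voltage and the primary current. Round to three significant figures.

V_s = V_p × N_s/N_p = 240 × 3352/298 = 2699.6 V.
I_s = P/V_s = 16.8/2699.6 = 0.0062232 A.
I_p = I_s × N_s/N_p = 0.0062232 × 3352/298 = 0.0700 A.

V_s ≈ 2700 V, I_p ≈ 0.0700 A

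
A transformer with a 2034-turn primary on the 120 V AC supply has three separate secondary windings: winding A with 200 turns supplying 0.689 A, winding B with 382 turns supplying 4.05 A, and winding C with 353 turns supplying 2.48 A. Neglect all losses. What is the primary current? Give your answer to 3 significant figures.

V_A = 120 × 200/2034 = 11.799 V; V_B = 120 × 382/2034 = 22.537 V; V_C = 120 × 353/2034 = 20.826 V.
P_out = V_A I_A + V_B I_B + V_C I_C = 11.799×0.689 + 22.537×4.05 + 20.826×2.48 = 8.1298 + 91.274 + 51.648 = 151.05 W.
Ideal ⇒ P_in = P_out, so I_p = P_out/V_p = 151.05/120 = 1.26 A.

I_p ≈ 1.26 A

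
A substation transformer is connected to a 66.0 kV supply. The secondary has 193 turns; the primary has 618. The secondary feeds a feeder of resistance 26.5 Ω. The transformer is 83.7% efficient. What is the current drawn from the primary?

I_p ≈ 290 A

V_s = 66000 × 193/618 = 20612 V.
I_s = V_s/R = 20612/26.5 = 777.80 A.
P_out = V_s I_s = 20612 × 777.80 = 1.6032×10^7 W.
P_in = P_out/η = 1.6032×10^7/0.837 = 1.9154×10^7 W.
I_p = P_in/V_p = 1.9154×10^7/66000 = 290 A.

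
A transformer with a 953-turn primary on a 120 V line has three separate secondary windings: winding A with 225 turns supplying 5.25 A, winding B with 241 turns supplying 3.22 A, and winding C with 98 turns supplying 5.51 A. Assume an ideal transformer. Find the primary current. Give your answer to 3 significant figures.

I_p ≈ 2.62 A

V_A = 120 × 225/953 = 28.332 V; V_B = 120 × 241/953 = 30.346 V; V_C = 120 × 98/953 = 12.340 V.
P_out = V_A I_A + V_B I_B + V_C I_C = 28.332×5.25 + 30.346×3.22 + 12.340×5.51 = 148.74 + 97.715 + 67.993 = 314.45 W.
Ideal ⇒ P_in = P_out, so I_p = P_out/V_p = 314.45/120 = 2.62 A.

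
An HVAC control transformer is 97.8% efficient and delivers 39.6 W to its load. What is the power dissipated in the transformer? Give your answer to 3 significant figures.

P_loss ≈ 0.891 W

P_in = P_out/η = 39.6/0.978 = 40.4908 W.
P_loss = P_in − P_out = 40.4908 − 39.6 = 0.891 W.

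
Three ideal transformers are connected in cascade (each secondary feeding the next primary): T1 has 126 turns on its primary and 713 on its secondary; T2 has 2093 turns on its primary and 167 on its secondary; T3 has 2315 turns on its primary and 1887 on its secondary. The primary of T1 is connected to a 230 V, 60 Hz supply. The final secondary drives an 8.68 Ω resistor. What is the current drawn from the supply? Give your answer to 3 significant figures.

After T1: V = 230.00 × 713/126 = 1301.5 V.
After T2: V = 1301.5 × 167/2093 = 103.85 V.
After T3: V = 103.85 × 1887/2315 = 84.648 V.
I_load = 84.648/8.68 = 9.7520 A, so P_out = 84.648 × 9.7520 = 825.49 W.
All ideal ⇒ P_in = P_out, so I_supply = 825.49/230 = 3.59 A.

I_supply ≈ 3.59 A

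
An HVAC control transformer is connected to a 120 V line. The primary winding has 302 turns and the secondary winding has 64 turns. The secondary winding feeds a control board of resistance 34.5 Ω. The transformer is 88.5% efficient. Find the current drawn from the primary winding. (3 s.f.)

I_p ≈ 0.177 A

V_s = 120 × 64/302 = 25.430 V.
I_s = V_s/R = 25.430/34.5 = 0.73711 A.
P_out = V_s I_s = 25.430 × 0.73711 = 18.745 W.
P_in = P_out/η = 18.745/0.885 = 21.181 W.
I_p = P_in/V_p = 21.181/120 = 0.177 A.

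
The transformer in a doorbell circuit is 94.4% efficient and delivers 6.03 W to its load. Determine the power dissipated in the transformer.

P_loss ≈ 0.358 W

P_in = P_out/η = 6.03/0.944 = 6.38771 W.
P_loss = P_in − P_out = 6.38771 − 6.03 = 0.358 W.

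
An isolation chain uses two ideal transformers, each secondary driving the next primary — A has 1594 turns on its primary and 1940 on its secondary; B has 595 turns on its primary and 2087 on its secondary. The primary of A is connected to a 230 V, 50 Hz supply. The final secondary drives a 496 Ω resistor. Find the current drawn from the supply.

I_supply ≈ 8.45 A

After A: V = 230.00 × 1940/1594 = 279.92 V.
After B: V = 279.92 × 2087/595 = 981.85 V.
I_load = 981.85/496 = 1.9795 A, so P_out = 981.85 × 1.9795 = 1943.6 W.
All ideal ⇒ P_in = P_out, so I_supply = 1943.6/230 = 8.45 A.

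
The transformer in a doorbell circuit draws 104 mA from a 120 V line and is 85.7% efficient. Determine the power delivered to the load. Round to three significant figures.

P_in = V_p I_p = 120 × 0.104 = 12.480 W.
P_out = η P_in = 0.857 × 12.480 = 10.7 W.

P_out ≈ 10.7 W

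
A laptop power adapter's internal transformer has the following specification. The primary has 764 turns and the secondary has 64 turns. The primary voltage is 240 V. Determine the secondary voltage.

V_s ≈ 20.1 V

V_s/V_p = N_s/N_p, so V_s = 240 × 64/764 = 20.1 V.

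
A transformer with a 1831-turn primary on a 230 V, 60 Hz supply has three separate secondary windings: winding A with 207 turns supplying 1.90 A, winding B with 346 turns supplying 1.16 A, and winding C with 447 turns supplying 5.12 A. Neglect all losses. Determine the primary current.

V_A = 230 × 207/1831 = 26.002 V; V_B = 230 × 346/1831 = 43.463 V; V_C = 230 × 447/1831 = 56.150 V.
P_out = V_A I_A + V_B I_B + V_C I_C = 26.002×1.90 + 43.463×1.16 + 56.150×5.12 = 49.404 + 50.417 + 287.49 = 387.31 W.
Ideal ⇒ P_in = P_out, so I_p = P_out/V_p = 387.31/230 = 1.68 A.

I_p ≈ 1.68 A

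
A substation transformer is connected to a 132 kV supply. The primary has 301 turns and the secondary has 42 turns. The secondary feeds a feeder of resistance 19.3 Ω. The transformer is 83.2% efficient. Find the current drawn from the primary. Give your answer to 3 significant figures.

V_s = 132000 × 42/301 = 18419 V.
I_s = V_s/R = 18419/19.3 = 954.33 A.
P_out = V_s I_s = 18419 × 954.33 = 1.7577×10^7 W.
P_in = P_out/η = 1.7577×10^7/0.832 = 2.1127×10^7 W.
I_p = P_in/V_p = 2.1127×10^7/132000 = 160 A.

I_p ≈ 160 A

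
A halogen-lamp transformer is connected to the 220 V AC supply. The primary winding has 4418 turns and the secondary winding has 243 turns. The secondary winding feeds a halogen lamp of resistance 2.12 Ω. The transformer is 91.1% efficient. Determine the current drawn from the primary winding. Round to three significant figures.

I_p ≈ 0.345 A

V_s = 220 × 243/4418 = 12.100 V.
I_s = V_s/R = 12.100/2.12 = 5.7078 A.
P_out = V_s I_s = 12.100 × 5.7078 = 69.067 W.
P_in = P_out/η = 69.067/0.911 = 75.814 W.
I_p = P_in/V_p = 75.814/220 = 0.345 A.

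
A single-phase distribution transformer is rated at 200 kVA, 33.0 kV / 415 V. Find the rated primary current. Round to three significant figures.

I_p = S/V_p = 200000/33000 = 6.06 A.

I_p ≈ 6.06 A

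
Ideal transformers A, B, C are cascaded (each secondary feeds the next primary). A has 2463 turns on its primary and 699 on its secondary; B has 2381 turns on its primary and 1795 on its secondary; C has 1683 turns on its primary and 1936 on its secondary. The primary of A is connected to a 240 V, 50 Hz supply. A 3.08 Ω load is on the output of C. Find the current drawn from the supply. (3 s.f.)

I_supply ≈ 4.72 A

Secondary of A: V = 240.00 × 699/2463 = 68.112 V.
Secondary of B: V = 68.112 × 1795/2381 = 51.349 V.
Secondary of C: V = 51.349 × 1936/1683 = 59.068 V.
I_load = 59.068/3.08 = 19.178 A, so P_out = 59.068 × 19.178 = 1132.8 W.
All ideal ⇒ P_in = P_out, so I_supply = 1132.8/240 = 4.72 A.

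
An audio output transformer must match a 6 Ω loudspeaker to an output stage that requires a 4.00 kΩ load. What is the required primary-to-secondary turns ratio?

Z_p/Z_s = (N_p/N_s)², so N_p/N_s = √(4000/6) = √667 = 25.8.

N_p/N_s ≈ 25.8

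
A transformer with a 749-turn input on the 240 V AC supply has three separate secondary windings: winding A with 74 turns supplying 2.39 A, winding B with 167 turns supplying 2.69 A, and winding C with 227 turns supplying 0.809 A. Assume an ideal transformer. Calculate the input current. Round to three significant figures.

I_in ≈ 1.08 A

V_A = 240 × 74/749 = 23.712 V; V_B = 240 × 167/749 = 53.511 V; V_C = 240 × 227/749 = 72.737 V.
P_out = V_A I_A + V_B I_B + V_C I_C = 23.712×2.39 + 53.511×2.69 + 72.737×0.809 = 56.671 + 143.95 + 58.844 = 259.46 W.
Ideal ⇒ P_in = P_out, so I_in = P_out/V_in = 259.46/240 = 1.08 A.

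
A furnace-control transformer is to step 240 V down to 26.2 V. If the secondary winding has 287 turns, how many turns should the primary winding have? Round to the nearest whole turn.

N_p = 2629 turns

N_p/N_s = V_p/V_s, so N_p = 287 × 240/26.2 = 2629.0 ≈ 2629 turns.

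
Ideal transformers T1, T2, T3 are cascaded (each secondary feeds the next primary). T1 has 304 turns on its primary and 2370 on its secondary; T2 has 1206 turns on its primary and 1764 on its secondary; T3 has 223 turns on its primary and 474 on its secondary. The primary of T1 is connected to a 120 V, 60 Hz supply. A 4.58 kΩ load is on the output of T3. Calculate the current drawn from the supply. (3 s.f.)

I_supply ≈ 15.4 A

After T1: V = 120.00 × 2370/304 = 935.53 V.
After T2: V = 935.53 × 1764/1206 = 1368.4 V.
After T3: V = 1368.4 × 474/223 = 2908.6 V.
I_load = 2908.6/4580 = 0.63506 A, so P_out = 2908.6 × 0.63506 = 1847.1 W.
All ideal ⇒ P_in = P_out, so I_supply = 1847.1/120 = 15.4 A.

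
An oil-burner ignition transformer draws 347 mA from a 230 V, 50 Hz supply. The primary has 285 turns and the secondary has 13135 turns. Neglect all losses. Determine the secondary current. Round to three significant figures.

I_s ≈ 0.00753 A

I_s/I_p = N_p/N_s, so I_s = 0.347 × 285/13135 = 0.00753 A.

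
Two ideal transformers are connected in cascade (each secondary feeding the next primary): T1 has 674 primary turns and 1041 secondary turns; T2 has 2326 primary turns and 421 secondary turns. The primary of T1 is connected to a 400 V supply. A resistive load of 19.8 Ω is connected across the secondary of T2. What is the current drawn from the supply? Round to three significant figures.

I_supply ≈ 1.58 A

Secondary of T1: V = 400.00 × 1041/674 = 617.80 V.
Secondary of T2: V = 617.80 × 421/2326 = 111.82 V.
I_load = 111.82/19.8 = 5.6475 A, so P_out = 111.82 × 5.6475 = 631.51 W.
All ideal ⇒ P_in = P_out, so I_supply = 631.51/400 = 1.58 A.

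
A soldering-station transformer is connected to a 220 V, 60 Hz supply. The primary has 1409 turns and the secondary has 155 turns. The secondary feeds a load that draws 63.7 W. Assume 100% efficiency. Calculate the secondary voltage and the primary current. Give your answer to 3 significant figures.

V_s ≈ 24.2 V, I_p ≈ 0.290 A

V_s = V_p × N_s/N_p = 220 × 155/1409 = 24.202 V.
I_s = P/V_s = 63.7/24.202 = 2.6321 A.
I_p = I_s × N_s/N_p = 2.6321 × 155/1409 = 0.290 A.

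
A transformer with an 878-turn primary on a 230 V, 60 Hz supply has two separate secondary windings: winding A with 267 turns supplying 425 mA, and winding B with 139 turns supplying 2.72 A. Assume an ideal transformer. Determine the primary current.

V_A = 230 × 267/878 = 69.943 V; V_B = 230 × 139/878 = 36.412 V.
P_out = V_A I_A + V_B I_B = 69.943×0.425 + 36.412×2.72 = 29.726 + 99.041 = 128.77 W.
Ideal ⇒ P_in = P_out, so I_p = P_out/V_p = 128.77/230 = 0.560 A.

I_p ≈ 0.560 A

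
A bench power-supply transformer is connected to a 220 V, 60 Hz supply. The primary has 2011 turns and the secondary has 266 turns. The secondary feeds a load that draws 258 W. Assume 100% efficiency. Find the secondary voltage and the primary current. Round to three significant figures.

V_s = V_p × N_s/N_p = 220 × 266/2011 = 29.100 V.
I_s = P/V_s = 258/29.100 = 8.8660 A.
I_p = I_s × N_s/N_p = 8.8660 × 266/2011 = 1.17 A.

V_s ≈ 29.1 V, I_p ≈ 1.17 A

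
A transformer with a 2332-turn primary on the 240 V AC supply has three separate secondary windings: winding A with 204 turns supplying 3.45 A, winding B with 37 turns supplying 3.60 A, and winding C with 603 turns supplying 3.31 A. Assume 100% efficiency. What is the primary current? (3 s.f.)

V_A = 240 × 204/2332 = 20.995 V; V_B = 240 × 37/2332 = 3.8079 V; V_C = 240 × 603/2332 = 62.058 V.
P_out = V_A I_A + V_B I_B + V_C I_C = 20.995×3.45 + 3.8079×3.60 + 62.058×3.31 = 72.432 + 13.708 + 205.41 = 291.55 W.
Ideal ⇒ P_in = P_out, so I_p = P_out/V_p = 291.55/240 = 1.21 A.

I_p ≈ 1.21 A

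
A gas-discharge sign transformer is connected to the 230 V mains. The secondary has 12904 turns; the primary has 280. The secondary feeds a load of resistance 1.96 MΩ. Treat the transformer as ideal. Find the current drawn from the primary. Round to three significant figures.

V_s = V_p × N_s/N_p = 230 × 12904/280 = 10600 V.
I_s = V_s/R = 10600/(1.96×10^6) = 0.0054080 A.
For an ideal transformer I_p N_p = I_s N_s, so I_p = 0.0054080 × 12904/280 = 0.249 A.

I_p ≈ 0.249 A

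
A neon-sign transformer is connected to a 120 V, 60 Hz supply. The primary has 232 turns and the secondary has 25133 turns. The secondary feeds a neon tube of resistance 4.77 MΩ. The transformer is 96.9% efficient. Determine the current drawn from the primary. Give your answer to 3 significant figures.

I_p ≈ 0.305 A

V_s = 120 × 25133/232 = 13000 V.
I_s = V_s/R = 13000/(4.77×10^6) = 0.0027253 A.
P_out = V_s I_s = 13000 × 0.0027253 = 35.429 W.
P_in = P_out/η = 35.429/0.969 = 36.562 W.
I_p = P_in/V_p = 36.562/120 = 0.305 A.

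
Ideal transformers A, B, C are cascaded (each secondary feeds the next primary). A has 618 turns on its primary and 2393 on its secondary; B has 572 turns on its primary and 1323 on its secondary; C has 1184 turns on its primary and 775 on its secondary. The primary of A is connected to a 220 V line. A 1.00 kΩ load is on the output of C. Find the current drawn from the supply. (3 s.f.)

I_supply ≈ 7.56 A

After A: V = 220.00 × 2393/618 = 851.88 V.
After B: V = 851.88 × 1323/572 = 1970.3 V.
After C: V = 1970.3 × 775/1184 = 1289.7 V.
I_load = 1289.7/1000 = 1.2897 A, so P_out = 1289.7 × 1.2897 = 1663.3 W.
All ideal ⇒ P_in = P_out, so I_supply = 1663.3/220 = 7.56 A.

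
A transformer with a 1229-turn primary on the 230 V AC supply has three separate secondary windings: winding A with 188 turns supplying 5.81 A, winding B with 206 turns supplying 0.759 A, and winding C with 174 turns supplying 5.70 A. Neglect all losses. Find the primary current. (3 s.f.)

V_A = 230 × 188/1229 = 35.183 V; V_B = 230 × 206/1229 = 38.552 V; V_C = 230 × 174/1229 = 32.563 V.
P_out = V_A I_A + V_B I_B + V_C I_C = 35.183×5.81 + 38.552×0.759 + 32.563×5.70 = 204.41 + 29.261 + 185.61 = 419.28 W.
Ideal ⇒ P_in = P_out, so I_p = P_out/V_p = 419.28/230 = 1.82 A.

I_p ≈ 1.82 A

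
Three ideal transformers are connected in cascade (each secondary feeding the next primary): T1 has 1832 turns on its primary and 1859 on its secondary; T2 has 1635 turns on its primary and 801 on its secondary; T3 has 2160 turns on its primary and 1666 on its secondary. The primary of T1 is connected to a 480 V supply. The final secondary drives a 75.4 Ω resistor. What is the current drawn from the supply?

After T1: V = 480.00 × 1859/1832 = 487.07 V.
After T2: V = 487.07 × 801/1635 = 238.62 V.
After T3: V = 238.62 × 1666/2160 = 184.05 V.
I_load = 184.05/75.4 = 2.4410 A, so P_out = 184.05 × 2.4410 = 449.25 W.
All ideal ⇒ P_in = P_out, so I_supply = 449.25/480 = 0.936 A.

I_supply ≈ 0.936 A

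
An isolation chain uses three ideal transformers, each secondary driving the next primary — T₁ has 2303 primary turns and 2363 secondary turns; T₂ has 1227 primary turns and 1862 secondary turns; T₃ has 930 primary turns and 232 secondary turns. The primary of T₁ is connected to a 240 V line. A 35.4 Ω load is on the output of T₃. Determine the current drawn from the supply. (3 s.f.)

After T₁: V = 240.00 × 2363/2303 = 246.25 V.
After T₂: V = 246.25 × 1862/1227 = 373.69 V.
After T₃: V = 373.69 × 232/930 = 93.223 V.
I_load = 93.223/35.4 = 2.6334 A, so P_out = 93.223 × 2.6334 = 245.49 W.
All ideal ⇒ P_in = P_out, so I_supply = 245.49/240 = 1.02 A.

I_supply ≈ 1.02 A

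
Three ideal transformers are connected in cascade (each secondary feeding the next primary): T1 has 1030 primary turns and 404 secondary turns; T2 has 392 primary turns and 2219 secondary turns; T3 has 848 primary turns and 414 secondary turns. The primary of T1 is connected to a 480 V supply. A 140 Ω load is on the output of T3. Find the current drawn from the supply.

Secondary of T1: V = 480.00 × 404/1030 = 188.27 V.
Secondary of T2: V = 188.27 × 2219/392 = 1065.8 V.
Secondary of T3: V = 1065.8 × 414/848 = 520.31 V.
I_load = 520.31/140 = 3.7165 A, so P_out = 520.31 × 3.7165 = 1933.7 W.
All ideal ⇒ P_in = P_out, so I_supply = 1933.7/480 = 4.03 A.

I_supply ≈ 4.03 A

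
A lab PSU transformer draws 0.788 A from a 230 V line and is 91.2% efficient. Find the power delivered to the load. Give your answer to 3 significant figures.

P_out ≈ 165 W

P_in = V_p I_p = 230 × 0.788 = 181.24 W.
P_out = η P_in = 0.912 × 181.24 = 165 W.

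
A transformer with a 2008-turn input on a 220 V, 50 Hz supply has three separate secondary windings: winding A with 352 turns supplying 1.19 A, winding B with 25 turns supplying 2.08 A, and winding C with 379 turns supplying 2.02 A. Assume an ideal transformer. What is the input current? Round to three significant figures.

I_in ≈ 0.616 A

V_A = 220 × 352/2008 = 38.566 V; V_B = 220 × 25/2008 = 2.7390 V; V_C = 220 × 379/2008 = 41.524 V.
P_out = V_A I_A + V_B I_B + V_C I_C = 38.566×1.19 + 2.7390×2.08 + 41.524×2.02 = 45.893 + 5.6972 + 83.878 = 135.47 W.
Ideal ⇒ P_in = P_out, so I_in = P_out/V_in = 135.47/220 = 0.616 A.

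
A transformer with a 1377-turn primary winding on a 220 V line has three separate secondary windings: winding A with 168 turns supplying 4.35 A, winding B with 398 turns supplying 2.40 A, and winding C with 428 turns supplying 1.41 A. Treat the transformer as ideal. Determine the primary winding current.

V_A = 220 × 168/1377 = 26.841 V; V_B = 220 × 398/1377 = 63.588 V; V_C = 220 × 428/1377 = 68.381 V.
P_out = V_A I_A + V_B I_B + V_C I_C = 26.841×4.35 + 63.588×2.40 + 68.381×1.41 = 116.76 + 152.61 + 96.417 = 365.78 W.
Ideal ⇒ P_in = P_out, so I_p = P_out/V_p = 365.78/220 = 1.66 A.

I_p ≈ 1.66 A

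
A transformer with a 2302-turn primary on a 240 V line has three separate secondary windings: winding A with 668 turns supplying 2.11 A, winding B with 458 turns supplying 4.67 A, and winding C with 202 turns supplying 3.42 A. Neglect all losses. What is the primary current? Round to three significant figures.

V_A = 240 × 668/2302 = 69.644 V; V_B = 240 × 458/2302 = 47.750 V; V_C = 240 × 202/2302 = 21.060 V.
P_out = V_A I_A + V_B I_B + V_C I_C = 69.644×2.11 + 47.750×4.67 + 21.060×3.42 = 146.95 + 222.99 + 72.025 = 441.96 W.
Ideal ⇒ P_in = P_out, so I_p = P_out/V_p = 441.96/240 = 1.84 A.

I_p ≈ 1.84 A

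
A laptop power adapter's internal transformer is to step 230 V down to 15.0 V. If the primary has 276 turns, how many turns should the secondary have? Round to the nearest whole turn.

N_s/N_p = V_s/V_p, so N_s = 276 × 15.0/230 = 18.0 ≈ 18 turns.

N_s = 18 turns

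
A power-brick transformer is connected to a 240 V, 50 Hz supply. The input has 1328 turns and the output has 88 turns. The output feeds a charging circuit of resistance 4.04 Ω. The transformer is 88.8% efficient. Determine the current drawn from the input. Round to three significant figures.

I_in ≈ 0.294 A

V_out = 240 × 88/1328 = 15.904 V.
I_out = V_out/R = 15.904/4.04 = 3.9365 A.
P_out = V_out I_out = 15.904 × 3.9365 = 62.605 W.
P_in = P_out/η = 62.605/0.888 = 70.501 W.
I_in = P_in/V_in = 70.501/240 = 0.294 A.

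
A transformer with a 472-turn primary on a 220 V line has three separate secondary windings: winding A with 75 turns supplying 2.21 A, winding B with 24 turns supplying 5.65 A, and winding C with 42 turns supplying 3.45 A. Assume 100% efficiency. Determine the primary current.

V_A = 220 × 75/472 = 34.958 V; V_B = 220 × 24/472 = 11.186 V; V_C = 220 × 42/472 = 19.576 V.
P_out = V_A I_A + V_B I_B + V_C I_C = 34.958×2.21 + 11.186×5.65 + 19.576×3.45 = 77.256 + 63.203 + 67.538 = 208.00 W.
Ideal ⇒ P_in = P_out, so I_p = P_out/V_p = 208.00/220 = 0.945 A.

I_p ≈ 0.945 A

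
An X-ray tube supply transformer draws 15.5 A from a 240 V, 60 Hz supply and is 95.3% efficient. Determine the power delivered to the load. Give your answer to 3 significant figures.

P_out ≈ 3550 W

P_in = V_in I_in = 240 × 15.5 = 3720.0 W.
P_out = η P_in = 0.953 × 3720.0 = 3550 W.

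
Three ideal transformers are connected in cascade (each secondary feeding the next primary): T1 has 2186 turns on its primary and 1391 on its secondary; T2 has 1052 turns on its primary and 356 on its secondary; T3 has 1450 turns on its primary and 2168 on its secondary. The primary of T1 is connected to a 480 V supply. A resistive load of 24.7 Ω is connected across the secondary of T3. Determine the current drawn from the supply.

I_supply ≈ 2.01 A

Secondary of T1: V = 480.00 × 1391/2186 = 305.43 V.
Secondary of T2: V = 305.43 × 356/1052 = 103.36 V.
Secondary of T3: V = 103.36 × 2168/1450 = 154.54 V.
I_load = 154.54/24.7 = 6.2567 A, so P_out = 154.54 × 6.2567 = 966.92 W.
All ideal ⇒ P_in = P_out, so I_supply = 966.92/480 = 2.01 A.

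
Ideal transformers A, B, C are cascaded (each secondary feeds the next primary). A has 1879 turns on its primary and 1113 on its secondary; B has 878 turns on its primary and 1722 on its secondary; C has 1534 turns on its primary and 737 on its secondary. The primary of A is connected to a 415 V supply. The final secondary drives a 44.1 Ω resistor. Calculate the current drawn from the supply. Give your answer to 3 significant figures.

Secondary of A: V = 415.00 × 1113/1879 = 245.82 V.
Secondary of B: V = 245.82 × 1722/878 = 482.12 V.
Secondary of C: V = 482.12 × 737/1534 = 231.63 V.
I_load = 231.63/44.1 = 5.2524 A, so P_out = 231.63 × 5.2524 = 1216.6 W.
All ideal ⇒ P_in = P_out, so I_supply = 1216.6/415 = 2.93 A.

I_supply ≈ 2.93 A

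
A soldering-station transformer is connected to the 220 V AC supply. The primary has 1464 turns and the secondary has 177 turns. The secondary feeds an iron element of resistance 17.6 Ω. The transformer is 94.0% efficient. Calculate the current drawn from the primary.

I_p ≈ 0.194 A

V_s = 220 × 177/1464 = 26.598 V.
I_s = V_s/R = 26.598/17.6 = 1.5113 A.
P_out = V_s I_s = 26.598 × 1.5113 = 40.197 W.
P_in = P_out/η = 40.197/0.940 = 42.763 W.
I_p = P_in/V_p = 42.763/220 = 0.194 A.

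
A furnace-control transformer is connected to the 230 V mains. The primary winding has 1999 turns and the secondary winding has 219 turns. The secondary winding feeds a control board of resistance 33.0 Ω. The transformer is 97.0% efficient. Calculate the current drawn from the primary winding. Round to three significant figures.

I_p ≈ 0.0862 A

V_s = 230 × 219/1999 = 25.198 V.
I_s = V_s/R = 25.198/33.0 = 0.76356 A.
P_out = V_s I_s = 25.198 × 0.76356 = 19.240 W.
P_in = P_out/η = 19.240/0.970 = 19.835 W.
I_p = P_in/V_p = 19.835/230 = 0.0862 A.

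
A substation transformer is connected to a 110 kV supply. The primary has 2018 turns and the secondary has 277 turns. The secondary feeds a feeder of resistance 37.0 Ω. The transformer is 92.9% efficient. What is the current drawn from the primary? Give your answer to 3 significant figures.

I_p ≈ 60.3 A

V_s = 110000 × 277/2018 = 15099 V.
I_s = V_s/R = 15099/37.0 = 408.08 A.
P_out = V_s I_s = 15099 × 408.08 = 6.1617×10^6 W.
P_in = P_out/η = 6.1617×10^6/0.929 = 6.6326×10^6 W.
I_p = P_in/V_p = 6.6326×10^6/110000 = 60.3 A.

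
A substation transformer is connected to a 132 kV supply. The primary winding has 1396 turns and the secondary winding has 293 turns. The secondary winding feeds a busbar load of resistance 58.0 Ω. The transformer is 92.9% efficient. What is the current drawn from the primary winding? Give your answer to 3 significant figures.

V_s = 132000 × 293/1396 = 27705 V.
I_s = V_s/R = 27705/58.0 = 477.67 A.
P_out = V_s I_s = 27705 × 477.67 = 1.3234×10^7 W.
P_in = P_out/η = 1.3234×10^7/0.929 = 1.4245×10^7 W.
I_p = P_in/V_p = 1.4245×10^7/132000 = 108 A.

I_p ≈ 108 A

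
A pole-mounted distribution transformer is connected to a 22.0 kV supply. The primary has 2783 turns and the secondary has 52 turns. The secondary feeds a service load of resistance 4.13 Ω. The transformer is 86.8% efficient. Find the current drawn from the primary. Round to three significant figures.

I_p ≈ 2.14 A

V_s = 22000 × 52/2783 = 411.07 V.
I_s = V_s/R = 411.07/4.13 = 99.532 A.
P_out = V_s I_s = 411.07 × 99.532 = 40914 W.
P_in = P_out/η = 40914/0.868 = 47136 W.
I_p = P_in/V_p = 47136/22000 = 2.14 A.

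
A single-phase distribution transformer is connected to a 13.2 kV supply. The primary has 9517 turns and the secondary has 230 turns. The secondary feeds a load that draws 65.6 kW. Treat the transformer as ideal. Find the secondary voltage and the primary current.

V_s = V_p × N_s/N_p = 13200 × 230/9517 = 319.01 V.
I_s = P/V_s = 65600/319.01 = 205.64 A.
I_p = I_s × N_s/N_p = 205.64 × 230/9517 = 4.97 A.

V_s ≈ 319 V, I_p ≈ 4.97 A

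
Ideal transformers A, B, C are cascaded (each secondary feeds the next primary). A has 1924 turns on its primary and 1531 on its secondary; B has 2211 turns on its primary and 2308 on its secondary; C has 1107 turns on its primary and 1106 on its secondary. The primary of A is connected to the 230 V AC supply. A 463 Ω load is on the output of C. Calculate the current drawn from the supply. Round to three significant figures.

Secondary of A: V = 230.00 × 1531/1924 = 183.02 V.
Secondary of B: V = 183.02 × 2308/2211 = 191.05 V.
Secondary of C: V = 191.05 × 1106/1107 = 190.88 V.
I_load = 190.88/463 = 0.41226 A, so P_out = 190.88 × 0.41226 = 78.691 W.
All ideal ⇒ P_in = P_out, so I_supply = 78.691/230 = 0.342 A.

I_supply ≈ 0.342 A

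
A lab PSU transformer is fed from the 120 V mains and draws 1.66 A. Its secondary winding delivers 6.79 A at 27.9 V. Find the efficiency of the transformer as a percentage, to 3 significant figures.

P_in = 120 × 1.66 = 199.200 W.
P_out = 27.9 × 6.79 = 189.441 W.
η = P_out/P_in = 189.441/199.200 = 0.951.

η ≈ 95.1%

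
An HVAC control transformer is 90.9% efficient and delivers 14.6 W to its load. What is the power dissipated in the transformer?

P_loss ≈ 1.46 W

P_in = P_out/η = 14.6/0.909 = 16.0616 W.
P_loss = P_in − P_out = 16.0616 − 14.6 = 1.46 W.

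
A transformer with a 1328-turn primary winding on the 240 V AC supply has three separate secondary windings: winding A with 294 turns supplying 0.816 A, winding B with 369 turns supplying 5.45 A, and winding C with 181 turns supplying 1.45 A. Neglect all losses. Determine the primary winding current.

I_p ≈ 1.89 A

V_A = 240 × 294/1328 = 53.133 V; V_B = 240 × 369/1328 = 66.687 V; V_C = 240 × 181/1328 = 32.711 V.
P_out = V_A I_A + V_B I_B + V_C I_C = 53.133×0.816 + 66.687×5.45 + 32.711×1.45 = 43.356 + 363.44 + 47.431 = 454.23 W.
Ideal ⇒ P_in = P_out, so I_p = P_out/V_p = 454.23/240 = 1.89 A.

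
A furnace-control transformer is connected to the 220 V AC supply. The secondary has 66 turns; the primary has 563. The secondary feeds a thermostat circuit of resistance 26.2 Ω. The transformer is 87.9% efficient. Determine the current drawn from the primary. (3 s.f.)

I_p ≈ 0.131 A

V_s = 220 × 66/563 = 25.790 V.
I_s = V_s/R = 25.790/26.2 = 0.98437 A.
P_out = V_s I_s = 25.790 × 0.98437 = 25.387 W.
P_in = P_out/η = 25.387/0.879 = 28.882 W.
I_p = P_in/V_p = 28.882/220 = 0.131 A.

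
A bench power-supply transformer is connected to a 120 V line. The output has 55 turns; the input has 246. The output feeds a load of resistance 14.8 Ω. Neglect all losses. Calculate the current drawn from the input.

V_out = V_in × N_out/N_in = 120 × 55/246 = 26.829 V.
I_out = V_out/R = 26.829/14.8 = 1.8128 A.
For an ideal transformer I_in N_in = I_out N_out, so I_in = 1.8128 × 55/246 = 0.405 A.

I_in ≈ 0.405 A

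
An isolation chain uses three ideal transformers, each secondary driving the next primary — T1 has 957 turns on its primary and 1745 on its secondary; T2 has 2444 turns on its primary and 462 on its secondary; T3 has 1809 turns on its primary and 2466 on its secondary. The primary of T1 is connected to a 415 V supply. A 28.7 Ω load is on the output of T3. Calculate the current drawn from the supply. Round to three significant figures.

Secondary of T1: V = 415.00 × 1745/957 = 756.71 V.
Secondary of T2: V = 756.71 × 462/2444 = 143.04 V.
Secondary of T3: V = 143.04 × 2466/1809 = 195.00 V.
I_load = 195.00/28.7 = 6.7943 A, so P_out = 195.00 × 6.7943 = 1324.9 W.
All ideal ⇒ P_in = P_out, so I_supply = 1324.9/415 = 3.19 A.

I_supply ≈ 3.19 A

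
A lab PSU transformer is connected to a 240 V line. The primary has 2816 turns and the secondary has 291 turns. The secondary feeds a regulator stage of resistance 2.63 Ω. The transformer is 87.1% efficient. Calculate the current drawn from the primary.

V_s = 240 × 291/2816 = 24.801 V.
I_s = V_s/R = 24.801/2.63 = 9.4301 A.
P_out = V_s I_s = 24.801 × 9.4301 = 233.88 W.
P_in = P_out/η = 233.88/0.871 = 268.52 W.
I_p = P_in/V_p = 268.52/240 = 1.12 A.

I_p ≈ 1.12 A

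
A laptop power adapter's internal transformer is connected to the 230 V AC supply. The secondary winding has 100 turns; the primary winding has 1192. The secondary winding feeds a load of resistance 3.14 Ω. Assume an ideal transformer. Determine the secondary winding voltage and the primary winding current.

V_s = V_p × N_s/N_p = 230 × 100/1192 = 19.295 V.
I_s = V_s/R = 19.295/3.14 = 6.1450 A.
I_p = I_s × N_s/N_p = 6.1450 × 100/1192 = 0.516 A.

V_s ≈ 19.3 V, I_p ≈ 0.516 A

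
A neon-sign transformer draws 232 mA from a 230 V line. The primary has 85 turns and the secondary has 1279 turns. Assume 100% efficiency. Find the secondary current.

I_s ≈ 0.0154 A

I_s/I_p = N_p/N_s, so I_s = 0.232 × 85/1279 = 0.0154 A.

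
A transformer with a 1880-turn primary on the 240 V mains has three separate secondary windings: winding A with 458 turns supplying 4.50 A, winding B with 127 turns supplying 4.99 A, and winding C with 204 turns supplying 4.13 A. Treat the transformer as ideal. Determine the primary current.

V_A = 240 × 458/1880 = 58.468 V; V_B = 240 × 127/1880 = 16.213 V; V_C = 240 × 204/1880 = 26.043 V.
P_out = V_A I_A + V_B I_B + V_C I_C = 58.468×4.50 + 16.213×4.99 + 26.043×4.13 = 263.11 + 80.902 + 107.56 = 451.56 W.
Ideal ⇒ P_in = P_out, so I_p = P_out/V_p = 451.56/240 = 1.88 A.

I_p ≈ 1.88 A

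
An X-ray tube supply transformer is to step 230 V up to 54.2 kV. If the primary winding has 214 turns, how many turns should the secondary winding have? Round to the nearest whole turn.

N_s/N_p = V_s/V_p, so N_s = 214 × 54200/230 = 50429.6 ≈ 50430 turns.

N_s = 50430 turns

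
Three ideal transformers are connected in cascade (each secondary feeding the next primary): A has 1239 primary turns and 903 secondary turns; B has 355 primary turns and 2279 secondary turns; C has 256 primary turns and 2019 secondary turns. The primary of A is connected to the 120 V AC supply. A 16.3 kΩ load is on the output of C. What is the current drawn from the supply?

I_supply ≈ 10.0 A

After A: V = 120.00 × 903/1239 = 87.458 V.
After B: V = 87.458 × 2279/355 = 561.45 V.
After C: V = 561.45 × 2019/256 = 4428.0 V.
I_load = 4428.0/16300 = 0.27166 A, so P_out = 4428.0 × 0.27166 = 1202.9 W.
All ideal ⇒ P_in = P_out, so I_supply = 1202.9/120 = 10.0 A.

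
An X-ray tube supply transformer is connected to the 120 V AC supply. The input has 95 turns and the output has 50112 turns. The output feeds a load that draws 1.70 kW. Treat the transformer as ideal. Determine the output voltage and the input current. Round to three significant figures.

V_out ≈ 63300 V, I_in ≈ 14.2 A

V_out = V_in × N_out/N_in = 120 × 50112/95 = 63299 V.
I_out = P/V_out = 1700/63299 = 0.026857 A.
I_in = I_out × N_out/N_in = 0.026857 × 50112/95 = 14.2 A.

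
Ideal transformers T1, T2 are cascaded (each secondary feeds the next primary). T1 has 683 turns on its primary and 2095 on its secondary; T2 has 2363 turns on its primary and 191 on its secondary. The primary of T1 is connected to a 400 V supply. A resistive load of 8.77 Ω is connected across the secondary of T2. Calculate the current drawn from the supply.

Secondary of T1: V = 400.00 × 2095/683 = 1226.9 V.
Secondary of T2: V = 1226.9 × 191/2363 = 99.173 V.
I_load = 99.173/8.77 = 11.308 A, so P_out = 99.173 × 11.308 = 1121.5 W.
All ideal ⇒ P_in = P_out, so I_supply = 1121.5/400 = 2.80 A.

I_supply ≈ 2.80 A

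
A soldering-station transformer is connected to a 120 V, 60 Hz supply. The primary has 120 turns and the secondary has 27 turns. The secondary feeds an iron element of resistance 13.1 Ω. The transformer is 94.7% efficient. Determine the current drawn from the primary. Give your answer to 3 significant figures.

V_s = 120 × 27/120 = 27.000 V.
I_s = V_s/R = 27.000/13.1 = 2.0611 A.
P_out = V_s I_s = 27.000 × 2.0611 = 55.649 W.
P_in = P_out/η = 55.649/0.947 = 58.763 W.
I_p = P_in/V_p = 58.763/120 = 0.490 A.

I_p ≈ 0.490 A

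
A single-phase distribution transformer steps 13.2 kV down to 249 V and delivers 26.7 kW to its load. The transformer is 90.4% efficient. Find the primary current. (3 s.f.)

I_p ≈ 2.24 A

P_in = P_out/η = 26700/0.904 = 29535 W.
I_p = P_in/V_p = 29535/13200 = 2.24 A.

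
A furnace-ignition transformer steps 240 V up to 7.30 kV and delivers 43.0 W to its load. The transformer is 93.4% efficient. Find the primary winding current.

P_in = P_out/η = 43.0/0.934 = 46.039 W.
I_p = P_in/V_p = 46.039/240 = 0.192 A.

I_p ≈ 0.192 A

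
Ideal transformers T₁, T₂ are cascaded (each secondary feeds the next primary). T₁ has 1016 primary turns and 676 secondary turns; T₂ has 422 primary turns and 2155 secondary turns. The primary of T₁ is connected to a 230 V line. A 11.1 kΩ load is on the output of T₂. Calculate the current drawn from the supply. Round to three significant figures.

I_supply ≈ 0.239 A

Secondary of T₁: V = 230.00 × 676/1016 = 153.03 V.
Secondary of T₂: V = 153.03 × 2155/422 = 781.48 V.
I_load = 781.48/11100 = 0.070403 A, so P_out = 781.48 × 0.070403 = 55.018 W.
All ideal ⇒ P_in = P_out, so I_supply = 55.018/230 = 0.239 A.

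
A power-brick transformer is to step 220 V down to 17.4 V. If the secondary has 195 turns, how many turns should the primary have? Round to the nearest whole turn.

N_p = 2466 turns

N_p/N_s = V_p/V_s, so N_p = 195 × 220/17.4 = 2465.5 ≈ 2466 turns.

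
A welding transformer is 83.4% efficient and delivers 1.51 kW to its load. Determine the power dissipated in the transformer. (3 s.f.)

P_loss ≈ 301 W

P_in = P_out/η = 1510/0.834 = 1810.55 W.
P_loss = P_in − P_out = 1810.55 − 1510 = 301 W.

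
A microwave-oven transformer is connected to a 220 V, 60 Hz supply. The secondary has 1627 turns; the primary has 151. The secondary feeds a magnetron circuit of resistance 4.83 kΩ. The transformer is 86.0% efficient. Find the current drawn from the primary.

I_p ≈ 6.15 A

V_s = 220 × 1627/151 = 2370.5 V.
I_s = V_s/R = 2370.5/4830 = 0.49078 A.
P_out = V_s I_s = 2370.5 × 0.49078 = 1163.4 W.
P_in = P_out/η = 1163.4/0.860 = 1352.8 W.
I_p = P_in/V_p = 1352.8/220 = 6.15 A.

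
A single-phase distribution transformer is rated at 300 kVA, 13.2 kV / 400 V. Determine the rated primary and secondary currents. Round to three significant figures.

I_p = S/V_p = 300000/13200 = 22.7 A.
I_s = S/V_s = 300000/400 = 750 A.

I_p ≈ 22.7 A, I_s ≈ 750 A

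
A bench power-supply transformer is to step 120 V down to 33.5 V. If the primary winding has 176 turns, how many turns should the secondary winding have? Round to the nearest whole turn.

N_s/N_p = V_s/V_p, so N_s = 176 × 33.5/120 = 49.1 ≈ 49 turns.

N_s = 49 turns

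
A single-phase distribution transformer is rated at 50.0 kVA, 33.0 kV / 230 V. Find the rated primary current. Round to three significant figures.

I_p = S/V_p = 50000/33000 = 1.52 A.

I_p ≈ 1.52 A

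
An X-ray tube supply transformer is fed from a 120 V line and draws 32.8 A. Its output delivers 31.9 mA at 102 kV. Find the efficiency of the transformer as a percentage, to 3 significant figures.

η ≈ 82.7%

P_in = 120 × 32.8 = 3936.00 W.
P_out = 102000 × 0.0319 = 3253.80 W.
η = P_out/P_in = 3253.80/3936.00 = 0.827.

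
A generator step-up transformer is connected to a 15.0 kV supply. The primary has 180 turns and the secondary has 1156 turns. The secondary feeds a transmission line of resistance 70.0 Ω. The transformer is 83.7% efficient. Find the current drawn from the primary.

V_s = 15000 × 1156/180 = 96333 V.
I_s = V_s/R = 96333/70.0 = 1376.2 A.
P_out = V_s I_s = 96333 × 1376.2 = 1.3257×10^8 W.
P_in = P_out/η = 1.3257×10^8/0.837 = 1.5839×10^8 W.
I_p = P_in/V_p = 1.5839×10^8/15000 = 10600 A.

I_p ≈ 10600 A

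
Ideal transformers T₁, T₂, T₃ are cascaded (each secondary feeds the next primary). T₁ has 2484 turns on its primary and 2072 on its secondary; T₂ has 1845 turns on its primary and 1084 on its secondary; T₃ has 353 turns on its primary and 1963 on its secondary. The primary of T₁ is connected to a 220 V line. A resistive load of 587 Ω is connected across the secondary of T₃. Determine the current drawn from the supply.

After T₁: V = 220.00 × 2072/2484 = 183.51 V.
After T₂: V = 183.51 × 1084/1845 = 107.82 V.
After T₃: V = 107.82 × 1963/353 = 599.57 V.
I_load = 599.57/587 = 1.0214 A, so P_out = 599.57 × 1.0214 = 612.41 W.
All ideal ⇒ P_in = P_out, so I_supply = 612.41/220 = 2.78 A.

I_supply ≈ 2.78 A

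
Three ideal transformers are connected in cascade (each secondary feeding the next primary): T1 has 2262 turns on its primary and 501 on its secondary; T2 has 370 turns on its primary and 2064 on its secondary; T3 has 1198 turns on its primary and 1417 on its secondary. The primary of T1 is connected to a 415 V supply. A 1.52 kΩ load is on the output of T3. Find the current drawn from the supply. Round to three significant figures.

I_supply ≈ 0.583 A

After T1: V = 415.00 × 501/2262 = 91.916 V.
After T2: V = 91.916 × 2064/370 = 512.74 V.
After T3: V = 512.74 × 1417/1198 = 606.48 V.
I_load = 606.48/1520 = 0.39900 A, so P_out = 606.48 × 0.39900 = 241.98 W.
All ideal ⇒ P_in = P_out, so I_supply = 241.98/415 = 0.583 A.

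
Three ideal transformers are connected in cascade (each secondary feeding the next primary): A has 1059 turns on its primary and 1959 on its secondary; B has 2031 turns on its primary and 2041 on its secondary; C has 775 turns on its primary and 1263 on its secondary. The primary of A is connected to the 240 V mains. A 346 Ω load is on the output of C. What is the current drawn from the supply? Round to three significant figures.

I_supply ≈ 6.37 A

Secondary of A: V = 240.00 × 1959/1059 = 443.97 V.
Secondary of B: V = 443.97 × 2041/2031 = 446.15 V.
Secondary of C: V = 446.15 × 1263/775 = 727.08 V.
I_load = 727.08/346 = 2.1014 A, so P_out = 727.08 × 2.1014 = 1527.9 W.
All ideal ⇒ P_in = P_out, so I_supply = 1527.9/240 = 6.37 A.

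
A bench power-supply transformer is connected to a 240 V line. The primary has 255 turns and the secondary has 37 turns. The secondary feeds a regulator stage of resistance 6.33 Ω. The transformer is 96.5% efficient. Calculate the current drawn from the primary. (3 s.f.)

V_s = 240 × 37/255 = 34.824 V.
I_s = V_s/R = 34.824/6.33 = 5.5013 A.
P_out = V_s I_s = 34.824 × 5.5013 = 191.58 W.
P_in = P_out/η = 191.58/0.965 = 198.52 W.
I_p = P_in/V_p = 198.52/240 = 0.827 A.

I_p ≈ 0.827 A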